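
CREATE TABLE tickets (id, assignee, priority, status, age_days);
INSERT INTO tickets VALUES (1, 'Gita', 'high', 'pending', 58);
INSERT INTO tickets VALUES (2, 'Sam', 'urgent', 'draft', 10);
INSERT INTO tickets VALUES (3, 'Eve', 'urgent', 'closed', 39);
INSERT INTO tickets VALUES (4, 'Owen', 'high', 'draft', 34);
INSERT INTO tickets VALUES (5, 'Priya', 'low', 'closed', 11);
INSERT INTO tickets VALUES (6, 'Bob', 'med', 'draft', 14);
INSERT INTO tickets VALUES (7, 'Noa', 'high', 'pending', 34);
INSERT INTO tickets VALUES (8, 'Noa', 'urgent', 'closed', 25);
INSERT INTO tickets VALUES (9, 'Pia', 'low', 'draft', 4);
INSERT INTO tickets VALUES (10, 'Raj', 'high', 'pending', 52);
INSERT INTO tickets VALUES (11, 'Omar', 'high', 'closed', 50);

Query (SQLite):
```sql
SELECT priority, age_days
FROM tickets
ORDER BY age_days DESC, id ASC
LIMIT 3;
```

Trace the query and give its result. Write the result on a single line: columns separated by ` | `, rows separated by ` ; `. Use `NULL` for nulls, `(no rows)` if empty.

Sort by age_days desc, tiebreak id asc: (58, id=1), (52, id=10), (50, id=11), (39, id=3), (34, id=4), (34, id=7) …. Take first 3.

high | 58 ; high | 52 ; high | 50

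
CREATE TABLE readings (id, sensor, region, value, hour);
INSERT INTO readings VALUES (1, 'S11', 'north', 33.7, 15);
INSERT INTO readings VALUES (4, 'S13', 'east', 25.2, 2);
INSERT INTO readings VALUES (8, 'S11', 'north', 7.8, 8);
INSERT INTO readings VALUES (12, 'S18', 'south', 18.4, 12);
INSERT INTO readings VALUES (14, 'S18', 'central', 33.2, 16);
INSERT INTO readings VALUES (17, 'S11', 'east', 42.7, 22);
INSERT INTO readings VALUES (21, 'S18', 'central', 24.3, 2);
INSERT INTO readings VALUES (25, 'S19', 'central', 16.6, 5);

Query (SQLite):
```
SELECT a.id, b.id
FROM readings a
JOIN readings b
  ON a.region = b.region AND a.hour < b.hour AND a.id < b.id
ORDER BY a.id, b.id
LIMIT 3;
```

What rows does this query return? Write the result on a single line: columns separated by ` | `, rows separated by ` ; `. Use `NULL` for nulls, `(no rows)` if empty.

Pairs (a,b) with same region, a.hour < b.hour, a.id < b.id.
region groups: central:{14,21,25} east:{4,17} north:{1,8} south:{12}
Ordered by (a.id, b.id); first 3.

4 | 17 ; 21 | 25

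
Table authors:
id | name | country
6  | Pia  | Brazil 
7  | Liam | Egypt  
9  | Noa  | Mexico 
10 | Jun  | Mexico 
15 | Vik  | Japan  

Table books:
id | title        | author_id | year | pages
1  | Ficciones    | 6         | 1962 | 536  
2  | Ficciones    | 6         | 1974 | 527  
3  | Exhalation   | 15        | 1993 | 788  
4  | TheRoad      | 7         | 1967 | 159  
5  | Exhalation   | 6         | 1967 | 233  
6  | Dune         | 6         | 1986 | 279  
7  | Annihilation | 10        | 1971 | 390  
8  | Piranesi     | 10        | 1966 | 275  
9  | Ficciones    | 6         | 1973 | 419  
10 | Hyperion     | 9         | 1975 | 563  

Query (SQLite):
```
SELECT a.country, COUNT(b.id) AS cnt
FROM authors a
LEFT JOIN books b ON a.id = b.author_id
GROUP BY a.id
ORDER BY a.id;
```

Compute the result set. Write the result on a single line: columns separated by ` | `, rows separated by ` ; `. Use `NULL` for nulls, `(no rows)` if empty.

Brazil | 5 ; Egypt | 1 ; Mexico | 1 ; Mexico | 2 ; Japan | 1

LEFT JOIN keeps every authors row; unmatched ones get NULL for books columns.
Group by authors.id and compute COUNT(b.id). COUNT(col) of an all-NULL group is 0.
  6: ids {1, 2, 5, 6, 9} → COUNT(b.id)=5
  7: ids {4} → COUNT(b.id)=1
  9: ids {10} → COUNT(b.id)=1
  10: ids {7, 8} → COUNT(b.id)=2
  15: ids {3} → COUNT(b.id)=1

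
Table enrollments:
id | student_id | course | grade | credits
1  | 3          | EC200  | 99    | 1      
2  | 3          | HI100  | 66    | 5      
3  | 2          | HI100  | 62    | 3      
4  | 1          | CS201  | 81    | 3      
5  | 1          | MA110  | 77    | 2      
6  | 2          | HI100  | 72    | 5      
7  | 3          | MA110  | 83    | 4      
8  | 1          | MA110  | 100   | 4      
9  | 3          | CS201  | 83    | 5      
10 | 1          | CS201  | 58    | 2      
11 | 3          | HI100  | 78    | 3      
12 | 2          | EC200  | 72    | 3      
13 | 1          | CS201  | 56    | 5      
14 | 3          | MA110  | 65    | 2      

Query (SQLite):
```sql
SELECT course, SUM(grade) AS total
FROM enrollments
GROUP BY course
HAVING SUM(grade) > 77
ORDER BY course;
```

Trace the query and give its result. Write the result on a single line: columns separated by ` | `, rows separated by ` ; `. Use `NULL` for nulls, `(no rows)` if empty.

CS201 | 278 ; EC200 | 171 ; HI100 | 278 ; MA110 | 325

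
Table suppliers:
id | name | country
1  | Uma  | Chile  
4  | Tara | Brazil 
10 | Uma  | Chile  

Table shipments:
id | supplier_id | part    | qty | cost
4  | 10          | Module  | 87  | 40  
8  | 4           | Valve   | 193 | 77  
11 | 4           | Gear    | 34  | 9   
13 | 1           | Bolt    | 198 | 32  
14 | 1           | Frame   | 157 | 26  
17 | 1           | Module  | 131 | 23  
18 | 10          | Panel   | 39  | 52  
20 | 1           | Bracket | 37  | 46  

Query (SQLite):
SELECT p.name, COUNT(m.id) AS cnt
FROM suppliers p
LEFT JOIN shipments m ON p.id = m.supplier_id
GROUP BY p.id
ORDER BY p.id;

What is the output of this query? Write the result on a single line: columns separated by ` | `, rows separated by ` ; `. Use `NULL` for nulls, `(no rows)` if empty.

LEFT JOIN keeps every suppliers row; unmatched ones get NULL for shipments columns.
Group by suppliers.id and compute COUNT(m.id). COUNT(col) of an all-NULL group is 0.
  1: ids {13, 14, 17, 20} → COUNT(m.id)=4
  4: ids {8, 11} → COUNT(m.id)=2
  10: ids {4, 18} → COUNT(m.id)=2

Uma | 4 ; Tara | 2 ; Uma | 2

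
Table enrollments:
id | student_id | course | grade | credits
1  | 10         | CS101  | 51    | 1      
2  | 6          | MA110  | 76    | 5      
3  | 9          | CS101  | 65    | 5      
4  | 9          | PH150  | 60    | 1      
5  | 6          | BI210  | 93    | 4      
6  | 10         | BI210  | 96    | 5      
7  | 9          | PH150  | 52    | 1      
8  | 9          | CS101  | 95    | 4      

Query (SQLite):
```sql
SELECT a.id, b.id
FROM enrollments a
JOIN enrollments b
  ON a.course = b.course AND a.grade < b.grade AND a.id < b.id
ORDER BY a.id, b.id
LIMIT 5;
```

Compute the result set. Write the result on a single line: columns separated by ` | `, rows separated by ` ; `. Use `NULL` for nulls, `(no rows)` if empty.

1 | 3 ; 1 | 8 ; 3 | 8 ; 5 | 6

Pairs (a,b) with same course, a.grade < b.grade, a.id < b.id.
course groups: BI210:{5,6} CS101:{1,3,8} MA110:{2} PH150:{4,7}
Ordered by (a.id, b.id); first 5.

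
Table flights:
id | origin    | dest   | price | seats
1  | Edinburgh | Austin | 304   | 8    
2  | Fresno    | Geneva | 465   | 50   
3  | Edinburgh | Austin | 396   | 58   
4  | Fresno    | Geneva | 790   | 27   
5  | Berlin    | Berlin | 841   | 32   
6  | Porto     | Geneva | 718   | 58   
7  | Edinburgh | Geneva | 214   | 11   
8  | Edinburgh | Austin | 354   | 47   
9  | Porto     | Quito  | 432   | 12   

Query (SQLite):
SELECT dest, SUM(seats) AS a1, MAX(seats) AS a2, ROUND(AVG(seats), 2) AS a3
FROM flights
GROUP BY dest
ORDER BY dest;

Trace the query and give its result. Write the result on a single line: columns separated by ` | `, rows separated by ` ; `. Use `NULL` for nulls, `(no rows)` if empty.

Austin | 113 | 58 | 37.67 ; Berlin | 32 | 32 | 32 ; Geneva | 146 | 58 | 36.5 ; Quito | 12 | 12 | 12

Group flights by dest.
Per group compute: SUM(seats), MAX(seats), ROUND(AVG(seats), 2).
  Austin: ids {1, 3, 8} → SUM(seats)=113, MAX(seats)=58, ROUND(AVG(seats), 2)=37.67
  Berlin: ids {5} → SUM(seats)=32, MAX(seats)=32, ROUND(AVG(seats), 2)=32
  Geneva: ids {2, 4, 6, 7} → SUM(seats)=146, MAX(seats)=58, ROUND(AVG(seats), 2)=36.5
  Quito: ids {9} → SUM(seats)=12, MAX(seats)=12, ROUND(AVG(seats), 2)=12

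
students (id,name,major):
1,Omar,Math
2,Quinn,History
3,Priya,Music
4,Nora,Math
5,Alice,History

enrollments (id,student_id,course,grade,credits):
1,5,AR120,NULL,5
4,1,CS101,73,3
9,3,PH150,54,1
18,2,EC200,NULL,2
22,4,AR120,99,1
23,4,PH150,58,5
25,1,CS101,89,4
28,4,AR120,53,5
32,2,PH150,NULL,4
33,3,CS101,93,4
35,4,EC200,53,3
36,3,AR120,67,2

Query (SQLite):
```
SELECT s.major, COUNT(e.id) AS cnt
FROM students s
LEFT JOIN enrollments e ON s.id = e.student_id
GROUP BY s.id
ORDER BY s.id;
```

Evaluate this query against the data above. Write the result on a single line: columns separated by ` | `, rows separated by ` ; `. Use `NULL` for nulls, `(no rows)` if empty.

LEFT JOIN keeps every students row; unmatched ones get NULL for enrollments columns.
Group by students.id and compute COUNT(e.id). COUNT(col) of an all-NULL group is 0.
  1: ids {4, 25} → COUNT(e.id)=2
  2: ids {18, 32} → COUNT(e.id)=2
  3: ids {9, 33, 36} → COUNT(e.id)=3
  4: ids {22, 23, 28, 35} → COUNT(e.id)=4
  5: ids {1} → COUNT(e.id)=1

Math | 2 ; History | 2 ; Music | 3 ; Math | 4 ; History | 1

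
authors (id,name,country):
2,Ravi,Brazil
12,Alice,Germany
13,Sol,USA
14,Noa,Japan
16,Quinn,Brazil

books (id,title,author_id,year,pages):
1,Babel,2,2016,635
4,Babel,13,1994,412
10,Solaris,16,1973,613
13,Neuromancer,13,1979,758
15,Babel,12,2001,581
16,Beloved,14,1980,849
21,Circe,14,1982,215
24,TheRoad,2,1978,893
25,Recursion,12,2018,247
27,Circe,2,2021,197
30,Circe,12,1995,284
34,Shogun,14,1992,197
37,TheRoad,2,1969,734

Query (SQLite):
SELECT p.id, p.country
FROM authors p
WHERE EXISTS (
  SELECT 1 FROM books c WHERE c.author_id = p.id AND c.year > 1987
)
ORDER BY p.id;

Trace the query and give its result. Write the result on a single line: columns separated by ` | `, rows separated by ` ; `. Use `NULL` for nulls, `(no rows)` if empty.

2 | Brazil ; 12 | Germany ; 13 | USA ; 14 | Japan

For each authors row, check whether any books with matching author_id has year > 1987.
Keep rows where that is true.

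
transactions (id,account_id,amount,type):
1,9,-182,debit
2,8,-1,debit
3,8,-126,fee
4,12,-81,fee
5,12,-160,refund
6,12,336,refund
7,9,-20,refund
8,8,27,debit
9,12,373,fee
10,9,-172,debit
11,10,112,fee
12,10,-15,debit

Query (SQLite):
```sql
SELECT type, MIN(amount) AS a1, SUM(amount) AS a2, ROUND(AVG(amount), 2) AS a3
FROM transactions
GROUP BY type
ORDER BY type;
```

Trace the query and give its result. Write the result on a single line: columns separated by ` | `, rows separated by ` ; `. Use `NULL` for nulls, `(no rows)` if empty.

debit | -182 | -343 | -68.6 ; fee | -126 | 278 | 69.5 ; refund | -160 | 156 | 52

Group transactions by type.
Per group compute: MIN(amount), SUM(amount), ROUND(AVG(amount), 2).
  debit: ids {1, 2, 8, 10, 12} → MIN(amount)=-182, SUM(amount)=-343, ROUND(AVG(amount), 2)=-68.6
  fee: ids {3, 4, 9, 11} → MIN(amount)=-126, SUM(amount)=278, ROUND(AVG(amount), 2)=69.5
  refund: ids {5, 6, 7} → MIN(amount)=-160, SUM(amount)=156, ROUND(AVG(amount), 2)=52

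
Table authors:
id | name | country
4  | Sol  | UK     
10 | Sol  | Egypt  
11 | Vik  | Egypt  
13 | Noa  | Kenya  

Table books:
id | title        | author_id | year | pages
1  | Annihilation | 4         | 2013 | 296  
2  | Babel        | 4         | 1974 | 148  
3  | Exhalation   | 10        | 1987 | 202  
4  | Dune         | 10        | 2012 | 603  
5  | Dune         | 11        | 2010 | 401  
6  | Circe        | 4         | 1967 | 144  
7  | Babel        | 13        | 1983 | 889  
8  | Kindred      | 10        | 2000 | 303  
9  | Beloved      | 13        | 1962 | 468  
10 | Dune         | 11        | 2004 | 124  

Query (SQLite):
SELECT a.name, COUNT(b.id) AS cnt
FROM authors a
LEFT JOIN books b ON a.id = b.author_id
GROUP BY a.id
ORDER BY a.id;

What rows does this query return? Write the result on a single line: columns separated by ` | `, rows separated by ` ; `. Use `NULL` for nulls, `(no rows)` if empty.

Sol | 3 ; Sol | 3 ; Vik | 2 ; Noa | 2

LEFT JOIN keeps every authors row; unmatched ones get NULL for books columns.
Group by authors.id and compute COUNT(b.id). COUNT(col) of an all-NULL group is 0.
  4: ids {1, 2, 6} → COUNT(b.id)=3
  10: ids {3, 4, 8} → COUNT(b.id)=3
  11: ids {5, 10} → COUNT(b.id)=2
  13: ids {7, 9} → COUNT(b.id)=2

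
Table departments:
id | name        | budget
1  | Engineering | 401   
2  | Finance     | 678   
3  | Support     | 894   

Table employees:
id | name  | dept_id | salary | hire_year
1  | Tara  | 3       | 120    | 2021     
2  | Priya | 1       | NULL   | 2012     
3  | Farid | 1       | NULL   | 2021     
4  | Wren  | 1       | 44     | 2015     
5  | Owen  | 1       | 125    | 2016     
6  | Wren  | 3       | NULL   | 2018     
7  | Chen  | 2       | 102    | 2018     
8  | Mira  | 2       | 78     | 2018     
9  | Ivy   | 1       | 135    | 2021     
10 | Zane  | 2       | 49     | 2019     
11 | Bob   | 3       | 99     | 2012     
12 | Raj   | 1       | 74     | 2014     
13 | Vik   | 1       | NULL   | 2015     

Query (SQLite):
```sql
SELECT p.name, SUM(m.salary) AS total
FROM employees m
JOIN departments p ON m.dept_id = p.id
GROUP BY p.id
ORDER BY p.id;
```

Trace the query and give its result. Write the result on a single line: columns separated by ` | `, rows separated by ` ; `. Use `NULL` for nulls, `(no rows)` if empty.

Join each employees row to its departments via dept_id.
Group joined rows by departments.id; compute SUM(m.salary) per group.
  1: ids {2, 3, 4, 5, 9, 12, 13} → SUM(m.salary)=378
  2: ids {7, 8, 10} → SUM(m.salary)=229
  3: ids {1, 6, 11} → SUM(m.salary)=219

Engineering | 378 ; Finance | 229 ; Support | 219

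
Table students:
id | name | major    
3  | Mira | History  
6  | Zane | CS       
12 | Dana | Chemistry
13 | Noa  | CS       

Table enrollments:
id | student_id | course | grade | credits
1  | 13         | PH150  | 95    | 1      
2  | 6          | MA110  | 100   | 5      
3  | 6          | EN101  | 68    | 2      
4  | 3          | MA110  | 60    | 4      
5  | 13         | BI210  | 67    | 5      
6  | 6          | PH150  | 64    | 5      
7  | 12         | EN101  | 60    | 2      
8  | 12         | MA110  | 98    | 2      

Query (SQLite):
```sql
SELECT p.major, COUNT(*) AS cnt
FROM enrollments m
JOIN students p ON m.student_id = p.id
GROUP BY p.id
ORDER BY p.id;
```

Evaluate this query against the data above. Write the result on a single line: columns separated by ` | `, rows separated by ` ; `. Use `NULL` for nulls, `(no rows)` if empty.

History | 1 ; CS | 3 ; Chemistry | 2 ; CS | 2

Join each enrollments row to its students via student_id.
Group joined rows by students.id; compute COUNT(*) per group.
  3: ids {4} → COUNT(*)=1
  6: ids {2, 3, 6} → COUNT(*)=3
  12: ids {7, 8} → COUNT(*)=2
  13: ids {1, 5} → COUNT(*)=2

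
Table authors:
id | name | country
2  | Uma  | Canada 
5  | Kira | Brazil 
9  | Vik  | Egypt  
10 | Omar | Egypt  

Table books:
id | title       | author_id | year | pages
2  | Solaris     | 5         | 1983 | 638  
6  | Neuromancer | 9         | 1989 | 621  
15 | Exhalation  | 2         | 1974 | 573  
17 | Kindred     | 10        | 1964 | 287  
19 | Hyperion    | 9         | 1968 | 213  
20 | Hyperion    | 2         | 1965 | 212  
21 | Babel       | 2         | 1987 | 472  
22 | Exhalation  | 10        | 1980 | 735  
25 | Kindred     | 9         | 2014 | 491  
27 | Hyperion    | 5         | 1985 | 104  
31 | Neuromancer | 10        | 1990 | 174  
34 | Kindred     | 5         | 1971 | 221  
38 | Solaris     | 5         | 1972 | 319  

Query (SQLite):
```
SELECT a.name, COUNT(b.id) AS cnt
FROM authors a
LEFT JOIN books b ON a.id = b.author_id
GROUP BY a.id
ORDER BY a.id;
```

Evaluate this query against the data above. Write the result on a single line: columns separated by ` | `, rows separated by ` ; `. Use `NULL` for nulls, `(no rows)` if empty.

Uma | 3 ; Kira | 4 ; Vik | 3 ; Omar | 3

LEFT JOIN keeps every authors row; unmatched ones get NULL for books columns.
Group by authors.id and compute COUNT(b.id). COUNT(col) of an all-NULL group is 0.
  2: ids {15, 20, 21} → COUNT(b.id)=3
  5: ids {2, 27, 34, 38} → COUNT(b.id)=4
  9: ids {6, 19, 25} → COUNT(b.id)=3
  10: ids {17, 22, 31} → COUNT(b.id)=3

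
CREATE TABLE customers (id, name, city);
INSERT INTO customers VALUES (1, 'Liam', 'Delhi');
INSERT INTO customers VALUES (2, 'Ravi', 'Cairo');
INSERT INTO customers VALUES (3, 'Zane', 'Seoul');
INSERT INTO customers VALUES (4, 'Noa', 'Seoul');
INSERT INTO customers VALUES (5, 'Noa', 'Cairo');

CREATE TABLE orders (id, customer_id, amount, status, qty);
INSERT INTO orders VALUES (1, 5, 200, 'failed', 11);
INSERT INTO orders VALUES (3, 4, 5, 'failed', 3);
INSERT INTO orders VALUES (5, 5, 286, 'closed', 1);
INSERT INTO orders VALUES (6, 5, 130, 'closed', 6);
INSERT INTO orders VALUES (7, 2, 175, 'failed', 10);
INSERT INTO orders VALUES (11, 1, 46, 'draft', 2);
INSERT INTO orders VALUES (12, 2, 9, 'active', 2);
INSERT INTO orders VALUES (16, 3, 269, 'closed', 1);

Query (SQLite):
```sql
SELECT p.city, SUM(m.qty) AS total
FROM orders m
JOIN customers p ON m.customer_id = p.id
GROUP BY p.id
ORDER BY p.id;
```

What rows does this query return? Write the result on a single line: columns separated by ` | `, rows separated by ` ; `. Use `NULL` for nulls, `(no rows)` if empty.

Delhi | 2 ; Cairo | 12 ; Seoul | 1 ; Seoul | 3 ; Cairo | 18

Join each orders row to its customers via customer_id.
Group joined rows by customers.id; compute SUM(m.qty) per group.
  1: ids {11} → SUM(m.qty)=2
  2: ids {7, 12} → SUM(m.qty)=12
  3: ids {16} → SUM(m.qty)=1
  4: ids {3} → SUM(m.qty)=3
  5: ids {1, 5, 6} → SUM(m.qty)=18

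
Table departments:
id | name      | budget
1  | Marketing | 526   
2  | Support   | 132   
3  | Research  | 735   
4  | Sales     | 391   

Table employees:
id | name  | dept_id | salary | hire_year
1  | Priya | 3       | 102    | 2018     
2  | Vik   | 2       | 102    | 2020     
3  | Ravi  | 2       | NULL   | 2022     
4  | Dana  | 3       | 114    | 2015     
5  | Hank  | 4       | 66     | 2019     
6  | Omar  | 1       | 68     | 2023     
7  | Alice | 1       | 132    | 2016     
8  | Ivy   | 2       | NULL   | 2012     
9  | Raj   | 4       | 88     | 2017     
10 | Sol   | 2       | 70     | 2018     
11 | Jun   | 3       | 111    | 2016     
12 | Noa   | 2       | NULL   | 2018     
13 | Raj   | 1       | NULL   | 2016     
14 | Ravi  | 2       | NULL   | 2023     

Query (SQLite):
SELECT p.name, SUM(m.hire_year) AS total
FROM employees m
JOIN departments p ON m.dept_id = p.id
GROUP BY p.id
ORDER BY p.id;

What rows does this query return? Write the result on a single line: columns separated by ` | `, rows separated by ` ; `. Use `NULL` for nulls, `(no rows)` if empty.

Marketing | 6055 ; Support | 12113 ; Research | 6049 ; Sales | 4036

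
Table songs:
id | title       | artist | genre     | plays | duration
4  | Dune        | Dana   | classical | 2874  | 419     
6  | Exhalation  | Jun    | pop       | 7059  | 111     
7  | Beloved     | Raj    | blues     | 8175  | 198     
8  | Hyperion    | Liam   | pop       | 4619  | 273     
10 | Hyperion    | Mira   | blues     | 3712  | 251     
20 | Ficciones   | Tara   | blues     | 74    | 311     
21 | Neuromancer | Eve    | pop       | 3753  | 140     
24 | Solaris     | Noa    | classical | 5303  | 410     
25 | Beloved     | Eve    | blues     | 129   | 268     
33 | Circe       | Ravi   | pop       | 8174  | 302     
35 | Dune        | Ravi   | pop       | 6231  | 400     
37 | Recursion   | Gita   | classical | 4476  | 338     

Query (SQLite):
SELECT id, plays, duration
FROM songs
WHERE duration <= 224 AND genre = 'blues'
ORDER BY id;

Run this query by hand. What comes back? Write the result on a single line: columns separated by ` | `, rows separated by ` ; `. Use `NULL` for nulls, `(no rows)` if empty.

duration <= 224: ids {6, 7, 21}
genre = 'blues': ids {7, 10, 20, 25}
Combine with AND.

7 | 8175 | 198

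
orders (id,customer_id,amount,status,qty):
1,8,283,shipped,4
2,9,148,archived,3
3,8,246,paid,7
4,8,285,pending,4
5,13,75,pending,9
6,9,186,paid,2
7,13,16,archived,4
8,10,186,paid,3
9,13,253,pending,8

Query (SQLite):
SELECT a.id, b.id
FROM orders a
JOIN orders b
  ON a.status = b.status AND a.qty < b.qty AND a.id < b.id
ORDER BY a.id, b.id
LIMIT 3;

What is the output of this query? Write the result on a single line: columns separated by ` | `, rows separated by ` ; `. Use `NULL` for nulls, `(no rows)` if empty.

2 | 7 ; 4 | 5 ; 4 | 9

Pairs (a,b) with same status, a.qty < b.qty, a.id < b.id.
status groups: archived:{2,7} paid:{3,6,8} pending:{4,5,9} shipped:{1}
Ordered by (a.id, b.id); first 3.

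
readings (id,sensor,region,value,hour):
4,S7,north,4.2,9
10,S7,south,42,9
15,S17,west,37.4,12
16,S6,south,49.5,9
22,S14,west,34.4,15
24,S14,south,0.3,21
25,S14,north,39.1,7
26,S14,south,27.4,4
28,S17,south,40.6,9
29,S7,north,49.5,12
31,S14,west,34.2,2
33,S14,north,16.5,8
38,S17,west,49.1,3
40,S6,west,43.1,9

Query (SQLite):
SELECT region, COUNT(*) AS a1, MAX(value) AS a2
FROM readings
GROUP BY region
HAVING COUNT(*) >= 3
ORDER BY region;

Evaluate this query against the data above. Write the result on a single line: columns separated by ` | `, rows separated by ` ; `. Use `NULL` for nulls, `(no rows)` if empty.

Group readings by region.
Per group compute: COUNT(*), MAX(value).
HAVING: drop groups with fewer than 3 rows.
  north: ids {4, 25, 29, 33} → COUNT(*)=4, MAX(value)=49.5
  south: ids {10, 16, 24, 26, 28} → COUNT(*)=5, MAX(value)=49.5
  west: ids {15, 22, 31, 38, 40} → COUNT(*)=5, MAX(value)=49.1

north | 4 | 49.5 ; south | 5 | 49.5 ; west | 5 | 49.1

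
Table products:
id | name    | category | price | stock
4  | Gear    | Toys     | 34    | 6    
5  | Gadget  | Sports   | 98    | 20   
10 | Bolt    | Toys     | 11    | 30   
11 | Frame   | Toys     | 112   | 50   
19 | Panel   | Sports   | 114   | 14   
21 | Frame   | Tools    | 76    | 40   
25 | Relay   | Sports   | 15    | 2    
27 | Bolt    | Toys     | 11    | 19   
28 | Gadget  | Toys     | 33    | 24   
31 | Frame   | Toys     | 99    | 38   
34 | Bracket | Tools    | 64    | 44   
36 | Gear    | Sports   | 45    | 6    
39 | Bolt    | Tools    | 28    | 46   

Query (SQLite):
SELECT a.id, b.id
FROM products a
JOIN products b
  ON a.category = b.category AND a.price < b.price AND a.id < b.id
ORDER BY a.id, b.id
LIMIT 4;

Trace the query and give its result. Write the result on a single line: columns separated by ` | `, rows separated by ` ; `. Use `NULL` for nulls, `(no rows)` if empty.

4 | 11 ; 4 | 31 ; 5 | 19 ; 10 | 11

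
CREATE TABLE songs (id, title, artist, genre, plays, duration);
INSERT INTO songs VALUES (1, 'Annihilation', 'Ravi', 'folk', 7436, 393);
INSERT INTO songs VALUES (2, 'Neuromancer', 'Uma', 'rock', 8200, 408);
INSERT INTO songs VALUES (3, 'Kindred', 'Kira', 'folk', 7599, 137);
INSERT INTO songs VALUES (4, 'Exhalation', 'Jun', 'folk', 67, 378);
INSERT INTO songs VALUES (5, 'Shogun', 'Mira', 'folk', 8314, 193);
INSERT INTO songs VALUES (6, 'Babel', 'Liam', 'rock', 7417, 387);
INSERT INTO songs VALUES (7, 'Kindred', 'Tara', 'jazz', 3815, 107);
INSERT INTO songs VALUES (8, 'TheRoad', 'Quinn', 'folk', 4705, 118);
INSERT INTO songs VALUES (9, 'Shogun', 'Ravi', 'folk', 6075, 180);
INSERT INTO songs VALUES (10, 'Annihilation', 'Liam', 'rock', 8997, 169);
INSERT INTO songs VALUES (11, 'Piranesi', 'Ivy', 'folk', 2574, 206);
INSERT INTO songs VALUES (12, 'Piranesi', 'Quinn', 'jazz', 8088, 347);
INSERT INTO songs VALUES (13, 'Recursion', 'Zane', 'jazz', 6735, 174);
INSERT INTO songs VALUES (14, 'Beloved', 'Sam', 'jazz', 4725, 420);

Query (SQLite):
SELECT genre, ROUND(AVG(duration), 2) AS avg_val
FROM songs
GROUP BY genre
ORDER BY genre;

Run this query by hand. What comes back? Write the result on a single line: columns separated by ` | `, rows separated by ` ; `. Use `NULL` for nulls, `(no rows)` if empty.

Partition songs by genre; compute ROUND(AVG(duration), 2) within each group.
  folk: ids {1, 3, 4, 5, 8, 9, 11} → ROUND(AVG(duration), 2)=229.29
  jazz: ids {7, 12, 13, 14} → ROUND(AVG(duration), 2)=262
  rock: ids {2, 6, 10} → ROUND(AVG(duration), 2)=321.33

folk | 229.29 ; jazz | 262 ; rock | 321.33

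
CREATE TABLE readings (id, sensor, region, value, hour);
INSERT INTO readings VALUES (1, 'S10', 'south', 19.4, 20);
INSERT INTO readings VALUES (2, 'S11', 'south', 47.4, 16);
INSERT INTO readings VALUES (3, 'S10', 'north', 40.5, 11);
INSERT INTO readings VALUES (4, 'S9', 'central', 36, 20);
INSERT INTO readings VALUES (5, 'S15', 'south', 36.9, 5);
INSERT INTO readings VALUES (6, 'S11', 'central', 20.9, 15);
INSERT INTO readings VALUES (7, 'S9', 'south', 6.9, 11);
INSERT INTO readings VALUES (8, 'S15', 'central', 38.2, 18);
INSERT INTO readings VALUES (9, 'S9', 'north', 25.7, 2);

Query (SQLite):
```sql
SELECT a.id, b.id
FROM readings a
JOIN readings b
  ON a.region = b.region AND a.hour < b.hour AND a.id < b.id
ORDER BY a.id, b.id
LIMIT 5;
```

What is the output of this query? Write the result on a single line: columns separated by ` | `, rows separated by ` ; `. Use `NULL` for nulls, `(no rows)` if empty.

Pairs (a,b) with same region, a.hour < b.hour, a.id < b.id.
region groups: central:{4,6,8} north:{3,9} south:{1,2,5,7}
Ordered by (a.id, b.id); first 5.

5 | 7 ; 6 | 8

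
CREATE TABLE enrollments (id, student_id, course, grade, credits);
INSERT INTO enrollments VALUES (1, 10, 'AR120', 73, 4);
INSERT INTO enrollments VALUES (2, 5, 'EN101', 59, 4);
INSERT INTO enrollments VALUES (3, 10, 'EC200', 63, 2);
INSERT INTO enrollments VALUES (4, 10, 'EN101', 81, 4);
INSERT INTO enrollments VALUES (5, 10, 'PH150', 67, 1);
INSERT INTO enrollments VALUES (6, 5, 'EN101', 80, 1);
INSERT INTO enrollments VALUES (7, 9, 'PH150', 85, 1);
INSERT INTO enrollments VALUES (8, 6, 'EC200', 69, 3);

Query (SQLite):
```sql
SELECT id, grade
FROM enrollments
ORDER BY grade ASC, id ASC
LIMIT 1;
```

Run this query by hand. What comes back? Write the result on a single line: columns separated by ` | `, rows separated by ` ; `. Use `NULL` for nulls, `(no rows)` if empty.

2 | 59

Sort by grade asc, tiebreak id asc: (59, id=2), (63, id=3), (67, id=5), (69, id=8) …. Take first 1.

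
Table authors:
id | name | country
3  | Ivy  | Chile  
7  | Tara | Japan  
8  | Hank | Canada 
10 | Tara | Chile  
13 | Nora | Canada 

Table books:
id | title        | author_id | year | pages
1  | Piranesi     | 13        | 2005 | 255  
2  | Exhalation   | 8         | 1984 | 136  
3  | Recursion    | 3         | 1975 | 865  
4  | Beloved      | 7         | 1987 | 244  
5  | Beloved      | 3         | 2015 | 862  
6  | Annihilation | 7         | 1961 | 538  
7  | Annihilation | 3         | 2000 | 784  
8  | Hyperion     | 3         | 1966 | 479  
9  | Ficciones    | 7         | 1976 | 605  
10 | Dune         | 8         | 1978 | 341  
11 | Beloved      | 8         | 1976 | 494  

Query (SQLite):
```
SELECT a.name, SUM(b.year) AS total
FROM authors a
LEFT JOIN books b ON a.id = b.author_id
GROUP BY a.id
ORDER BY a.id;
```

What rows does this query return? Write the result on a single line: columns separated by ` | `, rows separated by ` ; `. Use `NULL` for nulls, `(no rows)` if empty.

Ivy | 7956 ; Tara | 5924 ; Hank | 5938 ; Tara | NULL ; Nora | 2005

LEFT JOIN keeps every authors row; unmatched ones get NULL for books columns.
Group by authors.id and compute SUM(b.year). SUM over an all-NULL group is NULL.
  3: ids {3, 5, 7, 8} → SUM(b.year)=7956
  7: ids {4, 6, 9} → SUM(b.year)=5924
  8: ids {2, 10, 11} → SUM(b.year)=5938
  10: ids {—} → SUM(b.year)=NULL
  13: ids {1} → SUM(b.year)=2005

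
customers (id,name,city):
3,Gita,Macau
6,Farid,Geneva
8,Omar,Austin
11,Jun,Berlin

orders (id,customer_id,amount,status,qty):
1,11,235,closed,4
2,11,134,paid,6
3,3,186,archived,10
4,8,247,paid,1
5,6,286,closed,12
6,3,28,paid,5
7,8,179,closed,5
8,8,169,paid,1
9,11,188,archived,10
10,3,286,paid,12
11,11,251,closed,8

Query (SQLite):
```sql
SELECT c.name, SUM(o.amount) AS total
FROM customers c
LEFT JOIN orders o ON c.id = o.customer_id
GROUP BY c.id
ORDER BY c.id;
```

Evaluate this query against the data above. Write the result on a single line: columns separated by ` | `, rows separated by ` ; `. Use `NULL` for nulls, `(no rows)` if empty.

LEFT JOIN keeps every customers row; unmatched ones get NULL for orders columns.
Group by customers.id and compute SUM(o.amount). SUM over an all-NULL group is NULL.
  3: ids {3, 6, 10} → SUM(o.amount)=500
  6: ids {5} → SUM(o.amount)=286
  8: ids {4, 7, 8} → SUM(o.amount)=595
  11: ids {1, 2, 9, 11} → SUM(o.amount)=808

Gita | 500 ; Farid | 286 ; Omar | 595 ; Jun | 808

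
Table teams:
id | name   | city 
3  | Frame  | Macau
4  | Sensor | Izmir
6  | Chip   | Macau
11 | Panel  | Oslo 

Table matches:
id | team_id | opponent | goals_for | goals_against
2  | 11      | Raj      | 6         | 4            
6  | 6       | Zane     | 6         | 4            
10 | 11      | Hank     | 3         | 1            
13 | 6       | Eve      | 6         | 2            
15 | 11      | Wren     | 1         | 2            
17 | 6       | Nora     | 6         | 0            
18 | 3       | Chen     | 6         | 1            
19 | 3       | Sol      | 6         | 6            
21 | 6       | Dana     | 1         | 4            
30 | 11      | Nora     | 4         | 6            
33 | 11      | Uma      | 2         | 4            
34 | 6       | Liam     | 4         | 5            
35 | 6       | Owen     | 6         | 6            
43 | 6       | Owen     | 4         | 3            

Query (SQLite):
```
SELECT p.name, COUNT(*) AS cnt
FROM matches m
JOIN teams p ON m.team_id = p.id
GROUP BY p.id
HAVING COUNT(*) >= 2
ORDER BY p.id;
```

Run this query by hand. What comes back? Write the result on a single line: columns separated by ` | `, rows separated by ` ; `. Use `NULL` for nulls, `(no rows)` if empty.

Join each matches row to its teams via team_id.
Group joined rows by teams.id; compute COUNT(*) per group.
HAVING: keep groups with count ≥ 2.
  3: ids {18, 19} → COUNT(*)=2
  6: ids {6, 13, 17, 21, 34, 35, 43} → COUNT(*)=7
  11: ids {2, 10, 15, 30, 33} → COUNT(*)=5

Frame | 2 ; Chip | 7 ; Panel | 5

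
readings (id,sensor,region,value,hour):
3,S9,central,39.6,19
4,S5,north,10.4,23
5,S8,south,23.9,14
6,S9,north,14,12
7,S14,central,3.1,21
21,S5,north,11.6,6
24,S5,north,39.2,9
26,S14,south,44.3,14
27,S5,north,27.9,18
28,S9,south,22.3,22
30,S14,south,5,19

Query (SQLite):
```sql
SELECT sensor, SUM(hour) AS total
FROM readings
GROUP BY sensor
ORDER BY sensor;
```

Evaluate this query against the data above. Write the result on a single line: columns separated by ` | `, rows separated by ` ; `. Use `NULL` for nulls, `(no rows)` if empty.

Partition readings by sensor; compute SUM(hour) within each group.
  S14: ids {7, 26, 30} → SUM(hour)=54
  S5: ids {4, 21, 24, 27} → SUM(hour)=56
  S8: ids {5} → SUM(hour)=14
  S9: ids {3, 6, 28} → SUM(hour)=53

S14 | 54 ; S5 | 56 ; S8 | 14 ; S9 | 53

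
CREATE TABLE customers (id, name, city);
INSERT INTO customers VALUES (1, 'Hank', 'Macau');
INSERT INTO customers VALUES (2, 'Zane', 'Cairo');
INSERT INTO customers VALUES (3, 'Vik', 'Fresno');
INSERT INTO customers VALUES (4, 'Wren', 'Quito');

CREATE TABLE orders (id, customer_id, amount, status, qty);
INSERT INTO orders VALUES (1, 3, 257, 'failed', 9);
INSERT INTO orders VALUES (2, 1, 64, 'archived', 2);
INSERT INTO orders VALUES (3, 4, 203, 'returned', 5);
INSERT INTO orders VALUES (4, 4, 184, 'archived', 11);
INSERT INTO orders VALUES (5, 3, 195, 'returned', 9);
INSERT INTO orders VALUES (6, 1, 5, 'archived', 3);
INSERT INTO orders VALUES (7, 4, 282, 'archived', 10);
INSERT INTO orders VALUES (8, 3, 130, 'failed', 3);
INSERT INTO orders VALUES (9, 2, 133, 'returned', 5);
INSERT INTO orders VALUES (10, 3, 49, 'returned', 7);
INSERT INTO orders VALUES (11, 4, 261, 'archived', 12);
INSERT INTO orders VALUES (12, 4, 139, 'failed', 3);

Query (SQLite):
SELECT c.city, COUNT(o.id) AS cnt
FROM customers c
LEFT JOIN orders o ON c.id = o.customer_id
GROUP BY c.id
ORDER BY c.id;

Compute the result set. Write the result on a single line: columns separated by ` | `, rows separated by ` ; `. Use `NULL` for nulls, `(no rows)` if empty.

LEFT JOIN keeps every customers row; unmatched ones get NULL for orders columns.
Group by customers.id and compute COUNT(o.id). COUNT(col) of an all-NULL group is 0.
  1: ids {2, 6} → COUNT(o.id)=2
  2: ids {9} → COUNT(o.id)=1
  3: ids {1, 5, 8, 10} → COUNT(o.id)=4
  4: ids {3, 4, 7, 11, 12} → COUNT(o.id)=5

Macau | 2 ; Cairo | 1 ; Fresno | 4 ; Quito | 5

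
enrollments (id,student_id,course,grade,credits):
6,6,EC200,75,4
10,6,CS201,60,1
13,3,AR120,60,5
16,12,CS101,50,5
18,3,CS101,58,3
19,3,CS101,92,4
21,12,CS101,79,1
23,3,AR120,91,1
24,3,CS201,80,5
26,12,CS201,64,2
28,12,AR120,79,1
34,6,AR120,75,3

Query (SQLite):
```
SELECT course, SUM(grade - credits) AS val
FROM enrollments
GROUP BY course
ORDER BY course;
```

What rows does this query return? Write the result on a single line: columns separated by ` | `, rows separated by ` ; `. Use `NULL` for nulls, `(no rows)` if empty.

AR120 | 295 ; CS101 | 266 ; CS201 | 196 ; EC200 | 71

For each row compute grade - credits.
Group by course; take SUM of the expression per group.
  AR120: ids {13, 23, 28, 34} → SUM(grade - credits)=295
  CS101: ids {16, 18, 19, 21} → SUM(grade - credits)=266
  CS201: ids {10, 24, 26} → SUM(grade - credits)=196
  EC200: ids {6} → SUM(grade - credits)=71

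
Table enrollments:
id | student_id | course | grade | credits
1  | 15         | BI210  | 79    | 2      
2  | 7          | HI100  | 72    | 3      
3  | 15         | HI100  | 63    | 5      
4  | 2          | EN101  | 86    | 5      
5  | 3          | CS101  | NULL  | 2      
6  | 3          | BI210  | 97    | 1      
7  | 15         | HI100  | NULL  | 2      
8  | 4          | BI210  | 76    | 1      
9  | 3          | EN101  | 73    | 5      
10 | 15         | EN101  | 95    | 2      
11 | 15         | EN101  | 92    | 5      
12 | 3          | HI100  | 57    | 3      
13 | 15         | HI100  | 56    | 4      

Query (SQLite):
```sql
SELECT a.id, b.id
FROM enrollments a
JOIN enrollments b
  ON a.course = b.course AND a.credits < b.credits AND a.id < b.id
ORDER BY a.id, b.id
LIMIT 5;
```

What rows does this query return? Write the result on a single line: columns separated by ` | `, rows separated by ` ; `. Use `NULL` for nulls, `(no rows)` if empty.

2 | 3 ; 2 | 13 ; 7 | 12 ; 7 | 13 ; 10 | 11

Pairs (a,b) with same course, a.credits < b.credits, a.id < b.id.
course groups: BI210:{1,6,8} CS101:{5} EN101:{4,9,10,11} HI100:{2,3,7,12,13}
Ordered by (a.id, b.id); first 5.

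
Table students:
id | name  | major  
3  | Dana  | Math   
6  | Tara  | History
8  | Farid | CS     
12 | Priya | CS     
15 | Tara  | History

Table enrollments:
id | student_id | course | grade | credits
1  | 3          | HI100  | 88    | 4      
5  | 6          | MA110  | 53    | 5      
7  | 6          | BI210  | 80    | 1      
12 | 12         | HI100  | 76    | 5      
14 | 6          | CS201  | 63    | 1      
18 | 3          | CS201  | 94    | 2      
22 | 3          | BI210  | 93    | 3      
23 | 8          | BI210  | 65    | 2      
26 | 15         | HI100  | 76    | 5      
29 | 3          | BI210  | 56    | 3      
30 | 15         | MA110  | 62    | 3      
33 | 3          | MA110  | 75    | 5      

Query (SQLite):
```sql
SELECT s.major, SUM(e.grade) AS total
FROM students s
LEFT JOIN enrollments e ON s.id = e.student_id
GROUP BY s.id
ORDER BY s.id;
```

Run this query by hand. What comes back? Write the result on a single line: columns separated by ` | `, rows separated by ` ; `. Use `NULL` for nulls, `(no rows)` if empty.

LEFT JOIN keeps every students row; unmatched ones get NULL for enrollments columns.
Group by students.id and compute SUM(e.grade). SUM over an all-NULL group is NULL.
  3: ids {1, 18, 22, 29, 33} → SUM(e.grade)=406
  6: ids {5, 7, 14} → SUM(e.grade)=196
  8: ids {23} → SUM(e.grade)=65
  12: ids {12} → SUM(e.grade)=76
  15: ids {26, 30} → SUM(e.grade)=138

Math | 406 ; History | 196 ; CS | 65 ; CS | 76 ; History | 138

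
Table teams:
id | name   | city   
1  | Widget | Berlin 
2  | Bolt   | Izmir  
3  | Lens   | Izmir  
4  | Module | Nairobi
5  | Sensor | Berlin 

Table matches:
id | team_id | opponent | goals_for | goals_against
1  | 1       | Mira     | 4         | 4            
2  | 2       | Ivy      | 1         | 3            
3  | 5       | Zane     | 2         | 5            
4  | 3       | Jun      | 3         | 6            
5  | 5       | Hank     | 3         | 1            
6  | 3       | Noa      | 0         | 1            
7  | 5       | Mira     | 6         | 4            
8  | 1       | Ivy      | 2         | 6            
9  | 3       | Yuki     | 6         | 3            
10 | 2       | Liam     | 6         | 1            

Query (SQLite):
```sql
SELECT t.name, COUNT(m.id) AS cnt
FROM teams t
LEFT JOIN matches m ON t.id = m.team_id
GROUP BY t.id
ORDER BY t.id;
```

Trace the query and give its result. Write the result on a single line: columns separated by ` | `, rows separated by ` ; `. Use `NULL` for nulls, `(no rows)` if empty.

Widget | 2 ; Bolt | 2 ; Lens | 3 ; Module | 0 ; Sensor | 3

LEFT JOIN keeps every teams row; unmatched ones get NULL for matches columns.
Group by teams.id and compute COUNT(m.id). COUNT(col) of an all-NULL group is 0.
  1: ids {1, 8} → COUNT(m.id)=2
  2: ids {2, 10} → COUNT(m.id)=2
  3: ids {4, 6, 9} → COUNT(m.id)=3
  4: ids {—} → COUNT(m.id)=0
  5: ids {3, 5, 7} → COUNT(m.id)=3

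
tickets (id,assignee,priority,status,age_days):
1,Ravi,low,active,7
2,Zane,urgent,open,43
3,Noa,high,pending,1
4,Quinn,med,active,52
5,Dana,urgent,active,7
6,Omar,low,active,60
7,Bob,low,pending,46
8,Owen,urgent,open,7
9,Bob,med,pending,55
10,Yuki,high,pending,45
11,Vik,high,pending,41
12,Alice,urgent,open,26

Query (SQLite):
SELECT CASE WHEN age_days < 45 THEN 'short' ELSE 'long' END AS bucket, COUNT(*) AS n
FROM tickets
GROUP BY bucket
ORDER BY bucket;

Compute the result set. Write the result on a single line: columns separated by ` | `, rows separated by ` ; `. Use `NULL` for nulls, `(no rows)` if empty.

Bucket rows by age_days < 45 → 'short' else 'long'; count each bucket.

long | 5 ; short | 7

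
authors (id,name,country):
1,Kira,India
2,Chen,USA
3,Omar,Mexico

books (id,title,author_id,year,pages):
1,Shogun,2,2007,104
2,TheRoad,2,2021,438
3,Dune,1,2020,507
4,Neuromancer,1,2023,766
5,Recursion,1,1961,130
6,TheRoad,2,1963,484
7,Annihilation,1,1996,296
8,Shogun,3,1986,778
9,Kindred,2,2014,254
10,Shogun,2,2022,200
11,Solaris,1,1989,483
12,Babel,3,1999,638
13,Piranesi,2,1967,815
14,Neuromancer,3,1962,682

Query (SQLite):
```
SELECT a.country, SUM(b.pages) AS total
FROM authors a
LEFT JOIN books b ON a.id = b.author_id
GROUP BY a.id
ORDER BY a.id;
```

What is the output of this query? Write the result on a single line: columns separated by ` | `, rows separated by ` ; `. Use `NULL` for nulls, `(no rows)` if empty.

LEFT JOIN keeps every authors row; unmatched ones get NULL for books columns.
Group by authors.id and compute SUM(b.pages). SUM over an all-NULL group is NULL.
  1: ids {3, 4, 5, 7, 11} → SUM(b.pages)=2182
  2: ids {1, 2, 6, 9, 10, 13} → SUM(b.pages)=2295
  3: ids {8, 12, 14} → SUM(b.pages)=2098

India | 2182 ; USA | 2295 ; Mexico | 2098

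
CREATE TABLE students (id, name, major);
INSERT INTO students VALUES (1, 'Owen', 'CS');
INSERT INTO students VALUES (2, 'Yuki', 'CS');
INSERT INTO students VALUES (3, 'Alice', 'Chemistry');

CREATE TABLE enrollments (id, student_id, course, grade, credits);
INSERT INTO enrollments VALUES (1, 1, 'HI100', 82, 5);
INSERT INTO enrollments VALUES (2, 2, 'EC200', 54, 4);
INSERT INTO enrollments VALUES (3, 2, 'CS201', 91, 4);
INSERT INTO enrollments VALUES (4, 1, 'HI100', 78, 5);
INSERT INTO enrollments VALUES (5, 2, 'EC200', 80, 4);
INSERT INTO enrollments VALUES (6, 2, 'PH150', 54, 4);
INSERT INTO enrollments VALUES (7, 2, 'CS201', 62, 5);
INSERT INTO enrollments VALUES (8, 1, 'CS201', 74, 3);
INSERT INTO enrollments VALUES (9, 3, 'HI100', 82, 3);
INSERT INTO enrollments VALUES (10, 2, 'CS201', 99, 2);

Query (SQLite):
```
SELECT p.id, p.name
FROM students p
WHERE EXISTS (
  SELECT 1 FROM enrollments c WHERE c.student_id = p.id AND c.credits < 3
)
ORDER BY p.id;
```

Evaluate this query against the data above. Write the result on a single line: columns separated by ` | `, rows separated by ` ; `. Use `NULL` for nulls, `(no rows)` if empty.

For each students row, check whether any enrollments with matching student_id has credits < 3.
Keep rows where that is true.

2 | Yuki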